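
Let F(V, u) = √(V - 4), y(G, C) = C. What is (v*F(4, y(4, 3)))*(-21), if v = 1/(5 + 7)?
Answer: 0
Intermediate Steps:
F(V, u) = √(-4 + V)
v = 1/12 ≈ 0.083333
(v*F(4, y(4, 3)))*(-21) = (√(-4 + 4)/12)*(-21) = (√0/12)*(-21) = ((1/12)*0)*(-21) = 0*(-21) = 0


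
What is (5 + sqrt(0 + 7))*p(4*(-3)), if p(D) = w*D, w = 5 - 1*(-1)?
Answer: -360 - 72*sqrt(7) ≈ -550.49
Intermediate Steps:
w = 6 (w = 5 + 1 = 6)
p(D) = 6*D
(5 + sqrt(0 + 7))*p(4*(-3)) = (5 + sqrt(0 + 7))*(6*(4*(-3))) = (5 + sqrt(7))*(6*(-12)) = (5 + sqrt(7))*(-72) = -360 - 72*sqrt(7)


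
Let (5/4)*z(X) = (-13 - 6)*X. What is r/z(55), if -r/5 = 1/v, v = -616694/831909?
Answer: -319965/39658168 ≈ -0.0080681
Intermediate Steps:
z(X) = -76*X/5 (z(X) = 4*((-13 - 6)*X)/5 = 4*(-19*X)/5 = -76*X/5)
v = -47438/63993 (v = -616694*1/831909 = -47438/63993 ≈ -0.74130)
r = 319965/47438 (r = -5/(-47438/63993) = -5*(-63993/47438) = 319965/47438 ≈ 6.7449)
r/z(55) = 319965/(47438*((-76/5*55))) = (319965/47438)/(-836) = (319965/47438)*(-1/836) = -319965/39658168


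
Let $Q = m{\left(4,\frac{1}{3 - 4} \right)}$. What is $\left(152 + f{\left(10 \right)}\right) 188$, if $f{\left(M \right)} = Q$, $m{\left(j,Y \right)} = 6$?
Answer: $29704$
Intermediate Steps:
$Q = 6$
$f{\left(M \right)} = 6$
$\left(152 + f{\left(10 \right)}\right) 188 = \left(152 + 6\right) 188 = 158 \cdot 188 = 29704$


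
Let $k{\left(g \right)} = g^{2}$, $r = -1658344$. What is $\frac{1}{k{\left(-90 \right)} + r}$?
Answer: $- \frac{1}{1650244} \approx -6.0597 \cdot 10^{-7}$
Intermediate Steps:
$\frac{1}{k{\left(-90 \right)} + r} = \frac{1}{\left(-90\right)^{2} - 1658344} = \frac{1}{8100 - 1658344} = \frac{1}{-1650244} = - \frac{1}{1650244}$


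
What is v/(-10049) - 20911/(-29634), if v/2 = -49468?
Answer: 285636733/27072006 ≈ 10.551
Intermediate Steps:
v = -98936 (v = 2*(-49468) = -98936)
v/(-10049) - 20911/(-29634) = -98936/(-10049) - 20911/(-29634) = -98936*(-1/10049) - 20911*(-1/29634) = 98936/10049 + 1901/2694 = 285636733/27072006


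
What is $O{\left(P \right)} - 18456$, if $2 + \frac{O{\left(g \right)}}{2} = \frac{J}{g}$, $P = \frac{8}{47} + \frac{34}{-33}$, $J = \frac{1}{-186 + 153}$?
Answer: $- \frac{12312773}{667} \approx -18460.0$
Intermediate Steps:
$J = - \frac{1}{33}$ ($J = \frac{1}{-33} = - \frac{1}{33} \approx -0.030303$)
$P = - \frac{1334}{1551}$ ($P = 8 \cdot \frac{1}{47} + 34 \left(- \frac{1}{33}\right) = \frac{8}{47} - \frac{34}{33} = - \frac{1334}{1551} \approx -0.86009$)
$O{\left(g \right)} = -4 - \frac{2}{33 g}$ ($O{\left(g \right)} = -4 + 2 \left(- \frac{1}{33 g}\right) = -4 - \frac{2}{33 g}$)
$O{\left(P \right)} - 18456 = \left(-4 - \frac{2}{33 \left(- \frac{1334}{1551}\right)}\right) - 18456 = \left(-4 - - \frac{47}{667}\right) - 18456 = \left(-4 + \frac{47}{667}\right) - 18456 = - \frac{2621}{667} - 18456 = - \frac{12312773}{667}$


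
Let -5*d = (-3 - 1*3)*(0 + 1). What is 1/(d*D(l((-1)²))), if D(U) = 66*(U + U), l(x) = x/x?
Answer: 5/792 ≈ 0.0063131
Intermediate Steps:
l(x) = 1
D(U) = 132*U (D(U) = 66*(2*U) = 132*U)
d = 6/5 (d = -(-3 - 1*3)*(0 + 1)/5 = -(-3 - 3)/5 = -(-6)/5 = -⅕*(-6) = 6/5 ≈ 1.2000)
1/(d*D(l((-1)²))) = 1/(6*(132*1)/5) = 1/((6/5)*132) = 1/(792/5) = 5/792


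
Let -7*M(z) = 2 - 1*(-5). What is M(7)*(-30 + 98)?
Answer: -68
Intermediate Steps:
M(z) = -1 (M(z) = -(2 - 1*(-5))/7 = -(2 + 5)/7 = -⅐*7 = -1)
M(7)*(-30 + 98) = -(-30 + 98) = -1*68 = -68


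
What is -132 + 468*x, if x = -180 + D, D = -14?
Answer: -90924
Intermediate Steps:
x = -194 (x = -180 - 14 = -194)
-132 + 468*x = -132 + 468*(-194) = -132 - 90792 = -90924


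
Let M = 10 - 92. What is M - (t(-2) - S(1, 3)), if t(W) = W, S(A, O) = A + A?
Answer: -78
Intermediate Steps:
S(A, O) = 2*A
M = -82
M - (t(-2) - S(1, 3)) = -82 - (-2 - 2) = -82 - 1*(-4) = -82 + 4 = -78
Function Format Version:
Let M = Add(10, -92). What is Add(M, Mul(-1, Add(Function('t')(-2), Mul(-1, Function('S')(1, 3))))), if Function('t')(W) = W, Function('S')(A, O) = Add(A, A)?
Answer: -78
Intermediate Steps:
Function('S')(A, O) = Mul(2, A)
M = -82
Add(M, Mul(-1, Add(Function('t')(-2), Mul(-1, Function('S')(1, 3))))) = Add(-82, Mul(-1, Add(-2, Mul(-1, Mul(2, 1))))) = Add(-82, Mul(-1, Add(-2, Mul(-1, 2)))) = Add(-82, Mul(-1, Add(-2, -2))) = Add(-82, Mul(-1, -4)) = Add(-82, 4) = -78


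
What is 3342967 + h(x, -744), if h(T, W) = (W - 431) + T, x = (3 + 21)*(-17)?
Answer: 3341384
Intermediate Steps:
x = -408 (x = 24*(-17) = -408)
h(T, W) = -431 + T + W (h(T, W) = (-431 + W) + T = -431 + T + W)
3342967 + h(x, -744) = 3342967 + (-431 - 408 - 744) = 3342967 - 1583 = 3341384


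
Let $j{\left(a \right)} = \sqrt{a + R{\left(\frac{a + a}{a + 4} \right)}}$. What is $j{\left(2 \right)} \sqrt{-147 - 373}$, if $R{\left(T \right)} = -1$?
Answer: $2 i \sqrt{130} \approx 22.803 i$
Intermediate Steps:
$j{\left(a \right)} = \sqrt{-1 + a}$ ($j{\left(a \right)} = \sqrt{a - 1} = \sqrt{-1 + a}$)
$j{\left(2 \right)} \sqrt{-147 - 373} = \sqrt{-1 + 2} \sqrt{-147 - 373} = \sqrt{1} \sqrt{-520} = 1 \cdot 2 i \sqrt{130} = 2 i \sqrt{130}$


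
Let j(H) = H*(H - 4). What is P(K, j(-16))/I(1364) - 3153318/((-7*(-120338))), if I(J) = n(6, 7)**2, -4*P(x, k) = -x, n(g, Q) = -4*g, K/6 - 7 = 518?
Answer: -18300761/7701632 ≈ -2.3762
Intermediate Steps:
K = 3150 (K = 42 + 6*518 = 42 + 3108 = 3150)
j(H) = H*(-4 + H)
P(x, k) = x/4 (P(x, k) = -(-1)*x/4 = x/4)
I(J) = 576 (I(J) = (-4*6)**2 = (-24)**2 = 576)
P(K, j(-16))/I(1364) - 3153318/((-7*(-120338))) = ((1/4)*3150)/576 - 3153318/((-7*(-120338))) = (1575/2)*(1/576) - 3153318/842366 = 175/128 - 3153318*1/842366 = 175/128 - 225237/60169 = -18300761/7701632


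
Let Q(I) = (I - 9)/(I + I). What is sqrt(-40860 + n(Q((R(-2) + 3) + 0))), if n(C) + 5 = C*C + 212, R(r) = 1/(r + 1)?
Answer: I*sqrt(650399)/4 ≈ 201.62*I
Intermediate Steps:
R(r) = 1/(1 + r)
Q(I) = (-9 + I)/(2*I) (Q(I) = (-9 + I)/((2*I)) = (-9 + I)*(1/(2*I)) = (-9 + I)/(2*I))
n(C) = 207 + C**2 (n(C) = -5 + (C*C + 212) = -5 + (C**2 + 212) = -5 + (212 + C**2) = 207 + C**2)
sqrt(-40860 + n(Q((R(-2) + 3) + 0))) = sqrt(-40860 + (207 + ((-9 + ((1/(1 - 2) + 3) + 0))/(2*((1/(1 - 2) + 3) + 0)))**2)) = sqrt(-40860 + (207 + ((-9 + ((1/(-1) + 3) + 0))/(2*((1/(-1) + 3) + 0)))**2)) = sqrt(-40860 + (207 + ((-9 + ((-1 + 3) + 0))/(2*((-1 + 3) + 0)))**2)) = sqrt(-40860 + (207 + ((-9 + (2 + 0))/(2*(2 + 0)))**2)) = sqrt(-40860 + (207 + ((1/2)*(-9 + 2)/2)**2)) = sqrt(-40860 + (207 + ((1/2)*(1/2)*(-7))**2)) = sqrt(-40860 + (207 + (-7/4)**2)) = sqrt(-40860 + (207 + 49/16)) = sqrt(-40860 + 3361/16) = sqrt(-650399/16) = I*sqrt(650399)/4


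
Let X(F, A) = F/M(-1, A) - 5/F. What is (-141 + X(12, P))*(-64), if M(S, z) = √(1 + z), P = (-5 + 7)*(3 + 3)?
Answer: 27152/3 - 768*√13/13 ≈ 8837.7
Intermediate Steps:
P = 12 (P = 2*6 = 12)
X(F, A) = -5/F + F/√(1 + A) (X(F, A) = F/(√(1 + A)) - 5/F = F/√(1 + A) - 5/F = -5/F + F/√(1 + A))
(-141 + X(12, P))*(-64) = (-141 + (-5/12 + 12/√(1 + 12)))*(-64) = (-141 + (-5*1/12 + 12/√13))*(-64) = (-141 + (-5/12 + 12*(√13/13)))*(-64) = (-141 + (-5/12 + 12*√13/13))*(-64) = (-1697/12 + 12*√13/13)*(-64) = 27152/3 - 768*√13/13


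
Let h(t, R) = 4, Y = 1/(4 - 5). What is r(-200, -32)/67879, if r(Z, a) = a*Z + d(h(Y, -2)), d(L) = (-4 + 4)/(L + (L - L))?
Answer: 6400/67879 ≈ 0.094285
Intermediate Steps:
Y = -1 (Y = 1/(-1) = -1)
d(L) = 0 (d(L) = 0/(L + 0) = 0/L = 0)
r(Z, a) = Z*a (r(Z, a) = a*Z + 0 = Z*a + 0 = Z*a)
r(-200, -32)/67879 = -200*(-32)/67879 = 6400*(1/67879) = 6400/67879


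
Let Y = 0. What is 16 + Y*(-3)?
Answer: 16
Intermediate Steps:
16 + Y*(-3) = 16 + 0*(-3) = 16 + 0 = 16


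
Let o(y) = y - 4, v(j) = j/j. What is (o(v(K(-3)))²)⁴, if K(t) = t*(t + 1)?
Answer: 6561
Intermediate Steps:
K(t) = t*(1 + t)
v(j) = 1
o(y) = -4 + y
(o(v(K(-3)))²)⁴ = ((-4 + 1)²)⁴ = ((-3)²)⁴ = 9⁴ = 6561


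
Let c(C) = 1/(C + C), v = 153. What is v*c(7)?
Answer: 153/14 ≈ 10.929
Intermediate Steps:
c(C) = 1/(2*C)
v*c(7) = 153*((½)/7) = 153*((½)*(⅐)) = 153*(1/14) = 153/14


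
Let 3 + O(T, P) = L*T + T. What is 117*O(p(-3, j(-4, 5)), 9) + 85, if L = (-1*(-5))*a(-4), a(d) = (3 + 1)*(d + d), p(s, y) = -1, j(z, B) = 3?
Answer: 18337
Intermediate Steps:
a(d) = 8*d (a(d) = 4*(2*d) = 8*d)
L = -160 (L = (-1*(-5))*(8*(-4)) = 5*(-32) = -160)
O(T, P) = -3 - 159*T (O(T, P) = -3 + (-160*T + T) = -3 - 159*T)
117*O(p(-3, j(-4, 5)), 9) + 85 = 117*(-3 - 159*(-1)) + 85 = 117*(-3 + 159) + 85 = 117*156 + 85 = 18252 + 85 = 18337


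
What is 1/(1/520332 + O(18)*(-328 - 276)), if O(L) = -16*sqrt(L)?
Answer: -520332/455142529290050076671 + 7849450353374208*sqrt(2)/455142529290050076671 ≈ 2.4390e-5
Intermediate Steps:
1/(1/520332 + O(18)*(-328 - 276)) = 1/(1/520332 + (-48*sqrt(2))*(-328 - 276)) = 1/(1/520332 - 48*sqrt(2)*(-604)) = 1/(1/520332 + 28992*sqrt(2))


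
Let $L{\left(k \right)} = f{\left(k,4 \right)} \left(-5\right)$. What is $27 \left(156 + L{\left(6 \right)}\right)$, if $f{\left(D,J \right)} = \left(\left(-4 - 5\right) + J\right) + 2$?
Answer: $4617$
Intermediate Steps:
$f{\left(D,J \right)} = -7 + J$ ($f{\left(D,J \right)} = \left(\left(-4 - 5\right) + J\right) + 2 = \left(-9 + J\right) + 2 = -7 + J$)
$L{\left(k \right)} = 15$ ($L{\left(k \right)} = \left(-7 + 4\right) \left(-5\right) = \left(-3\right) \left(-5\right) = 15$)
$27 \left(156 + L{\left(6 \right)}\right) = 27 \left(156 + 15\right) = 27 \cdot 171 = 4617$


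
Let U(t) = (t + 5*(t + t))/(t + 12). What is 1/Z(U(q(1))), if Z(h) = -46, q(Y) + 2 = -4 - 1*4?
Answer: -1/46 ≈ -0.021739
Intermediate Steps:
q(Y) = -10 (q(Y) = -2 + (-4 - 1*4) = -2 + (-4 - 4) = -2 - 8 = -10)
U(t) = 11*t/(12 + t) (U(t) = (t + 5*(2*t))/(12 + t) = (t + 10*t)/(12 + t) = (11*t)/(12 + t) = 11*t/(12 + t))
1/Z(U(q(1))) = 1/(-46) = -1/46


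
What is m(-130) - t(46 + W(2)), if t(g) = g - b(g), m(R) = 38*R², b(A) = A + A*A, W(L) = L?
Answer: 644504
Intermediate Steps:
b(A) = A + A²
t(g) = g - g*(1 + g)
m(-130) - t(46 + W(2)) = 38*(-130)² - (-1)*(46 + 2)² = 38*16900 - (-1)*48² = 642200 - (-1)*2304 = 642200 - 1*(-2304) = 642200 + 2304 = 644504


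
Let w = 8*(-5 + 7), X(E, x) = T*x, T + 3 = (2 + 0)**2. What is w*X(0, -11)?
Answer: -176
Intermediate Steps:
T = 1 (T = -3 + (2 + 0)**2 = -3 + 2**2 = -3 + 4 = 1)
X(E, x) = x (X(E, x) = 1*x = x)
w = 16 (w = 8*2 = 16)
w*X(0, -11) = 16*(-11) = -176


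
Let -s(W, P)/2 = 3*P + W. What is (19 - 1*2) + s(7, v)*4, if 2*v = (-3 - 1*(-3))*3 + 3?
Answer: -75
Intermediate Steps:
v = 3/2 (v = ((-3 - 1*(-3))*3 + 3)/2 = ((-3 + 3)*3 + 3)/2 = (0*3 + 3)/2 = (0 + 3)/2 = (½)*3 = 3/2 ≈ 1.5000)
s(W, P) = -6*P - 2*W (s(W, P) = -2*(3*P + W) = -2*(W + 3*P) = -6*P - 2*W)
(19 - 1*2) + s(7, v)*4 = (19 - 1*2) + (-6*3/2 - 2*7)*4 = (19 - 2) + (-9 - 14)*4 = 17 - 23*4 = 17 - 92 = -75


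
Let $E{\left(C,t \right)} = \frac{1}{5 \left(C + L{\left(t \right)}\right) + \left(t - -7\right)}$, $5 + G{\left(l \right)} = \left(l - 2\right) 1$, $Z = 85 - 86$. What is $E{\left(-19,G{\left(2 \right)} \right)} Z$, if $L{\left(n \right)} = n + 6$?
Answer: $\frac{1}{88} \approx 0.011364$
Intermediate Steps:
$Z = -1$ ($Z = 85 - 86 = -1$)
$L{\left(n \right)} = 6 + n$
$G{\left(l \right)} = -7 + l$ ($G{\left(l \right)} = -5 + \left(l - 2\right) 1 = -5 + \left(-2 + l\right) 1 = -5 + \left(-2 + l\right) = -7 + l$)
$E{\left(C,t \right)} = \frac{1}{37 + 5 C + 6 t}$ ($E{\left(C,t \right)} = \frac{1}{5 \left(C + \left(6 + t\right)\right) + \left(t - -7\right)} = \frac{1}{5 \left(6 + C + t\right) + \left(t + 7\right)} = \frac{1}{\left(30 + 5 C + 5 t\right) + \left(7 + t\right)} = \frac{1}{37 + 5 C + 6 t}$)
$E{\left(-19,G{\left(2 \right)} \right)} Z = \frac{1}{37 + 5 \left(-19\right) + 6 \left(-7 + 2\right)} \left(-1\right) = \frac{1}{37 - 95 + 6 \left(-5\right)} \left(-1\right) = \frac{1}{37 - 95 - 30} \left(-1\right) = \frac{1}{-88} \left(-1\right) = \left(- \frac{1}{88}\right) \left(-1\right) = \frac{1}{88}$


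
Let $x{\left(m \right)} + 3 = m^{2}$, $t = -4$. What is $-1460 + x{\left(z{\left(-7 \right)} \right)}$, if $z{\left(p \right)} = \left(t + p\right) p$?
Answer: $4466$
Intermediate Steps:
$z{\left(p \right)} = p \left(-4 + p\right)$ ($z{\left(p \right)} = \left(-4 + p\right) p = p \left(-4 + p\right)$)
$x{\left(m \right)} = -3 + m^{2}$
$-1460 + x{\left(z{\left(-7 \right)} \right)} = -1460 - \left(3 - \left(- 7 \left(-4 - 7\right)\right)^{2}\right) = -1460 - \left(3 - \left(\left(-7\right) \left(-11\right)\right)^{2}\right) = -1460 - \left(3 - 77^{2}\right) = -1460 + \left(-3 + 5929\right) = -1460 + 5926 = 4466$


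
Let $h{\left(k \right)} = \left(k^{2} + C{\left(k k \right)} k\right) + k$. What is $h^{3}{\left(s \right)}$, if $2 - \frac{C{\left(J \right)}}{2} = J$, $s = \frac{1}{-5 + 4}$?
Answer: $-8$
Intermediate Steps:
$s = -1$ ($s = \frac{1}{-1} = -1$)
$C{\left(J \right)} = 4 - 2 J$
$h{\left(k \right)} = k + k^{2} + k \left(4 - 2 k^{2}\right)$ ($h{\left(k \right)} = \left(k^{2} + \left(4 - 2 k k\right) k\right) + k = \left(k^{2} + \left(4 - 2 k^{2}\right) k\right) + k = \left(k^{2} + k \left(4 - 2 k^{2}\right)\right) + k = k + k^{2} + k \left(4 - 2 k^{2}\right)$)
$h^{3}{\left(s \right)} = \left(- (5 - 1 - 2 \left(-1\right)^{2})\right)^{3} = \left(- (5 - 1 - 2)\right)^{3} = \left(\left(-1\right) 2\right)^{3} = \left(-2\right)^{3} = -8$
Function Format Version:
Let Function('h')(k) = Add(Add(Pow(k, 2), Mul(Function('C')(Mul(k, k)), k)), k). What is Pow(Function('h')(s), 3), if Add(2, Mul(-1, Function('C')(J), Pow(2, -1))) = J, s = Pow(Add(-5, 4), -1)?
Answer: -8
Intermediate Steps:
s = -1 (s = Pow(-1, -1) = -1)
Function('C')(J) = Add(4, Mul(-2, J))
Function('h')(k) = Add(k, Pow(k, 2), Mul(k, Add(4, Mul(-2, Pow(k, 2))))) (Function('h')(k) = Add(Add(Pow(k, 2), Mul(Add(4, Mul(-2, Mul(k, k))), k)), k) = Add(Add(Pow(k, 2), Mul(Add(4, Mul(-2, Pow(k, 2))), k)), k) = Add(Add(Pow(k, 2), Mul(k, Add(4, Mul(-2, Pow(k, 2))))), k) = Add(k, Pow(k, 2), Mul(k, Add(4, Mul(-2, Pow(k, 2))))))
Pow(Function('h')(s), 3) = Pow(Mul(-1, Add(5, -1, Mul(-2, Pow(-1, 2)))), 3) = Pow(Mul(-1, Add(5, -1, Mul(-2, 1))), 3) = Pow(Mul(-1, Add(5, -1, -2)), 3) = Pow(Mul(-1, 2), 3) = Pow(-2, 3) = -8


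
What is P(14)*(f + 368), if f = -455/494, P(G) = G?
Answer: 97643/19 ≈ 5139.1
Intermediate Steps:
f = -35/38 (f = -455*1/494 = -35/38 ≈ -0.92105)
P(14)*(f + 368) = 14*(-35/38 + 368) = 14*(13949/38) = 97643/19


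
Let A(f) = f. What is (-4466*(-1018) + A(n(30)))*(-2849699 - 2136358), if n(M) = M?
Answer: -22668699293826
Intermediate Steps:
(-4466*(-1018) + A(n(30)))*(-2849699 - 2136358) = (-4466*(-1018) + 30)*(-2849699 - 2136358) = (4546388 + 30)*(-4986057) = 4546418*(-4986057) = -22668699293826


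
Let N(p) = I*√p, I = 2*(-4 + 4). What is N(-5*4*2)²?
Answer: 0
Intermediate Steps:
I = 0 (I = 2*0 = 0)
N(p) = 0 (N(p) = 0*√p = 0)
N(-5*4*2)² = 0² = 0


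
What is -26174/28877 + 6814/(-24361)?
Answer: -834392692/703472597 ≈ -1.1861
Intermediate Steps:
-26174/28877 + 6814/(-24361) = -26174*1/28877 + 6814*(-1/24361) = -26174/28877 - 6814/24361 = -834392692/703472597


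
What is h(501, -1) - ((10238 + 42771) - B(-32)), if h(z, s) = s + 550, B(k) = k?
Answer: -52492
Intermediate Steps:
h(z, s) = 550 + s
h(501, -1) - ((10238 + 42771) - B(-32)) = (550 - 1) - ((10238 + 42771) - 1*(-32)) = 549 - (53009 + 32) = 549 - 1*53041 = 549 - 53041 = -52492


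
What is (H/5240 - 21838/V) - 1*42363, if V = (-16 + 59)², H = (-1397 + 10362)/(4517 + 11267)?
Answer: -1296053819057543/30585477568 ≈ -42375.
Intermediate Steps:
H = 8965/15784 ≈ 0.56798
V = 1849 (V = 43² = 1849)
(H/5240 - 21838/V) - 1*42363 = ((8965/15784)/5240 - 21838/1849) - 1*42363 = ((8965/15784)*(1/5240) - 21838*1/1849) - 42363 = (1793/16541632 - 21838/1849) - 42363 = -361232844359/30585477568 - 42363 = -1296053819057543/30585477568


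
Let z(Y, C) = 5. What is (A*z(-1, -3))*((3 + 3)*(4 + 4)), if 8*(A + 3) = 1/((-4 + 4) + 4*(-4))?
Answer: -5775/8 ≈ -721.88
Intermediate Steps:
A = -385/128 (A = -3 + 1/(8*((-4 + 4) + 4*(-4))) = -3 + 1/(8*(0 - 16)) = -3 + (1/8)/(-16) = -3 + (1/8)*(-1/16) = -3 - 1/128 = -385/128 ≈ -3.0078)
(A*z(-1, -3))*((3 + 3)*(4 + 4)) = (-385/128*5)*((3 + 3)*(4 + 4)) = -5775*8/64 = -1925/128*48 = -5775/8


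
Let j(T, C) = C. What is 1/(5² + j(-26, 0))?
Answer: 1/25 ≈ 0.040000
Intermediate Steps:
1/(5² + j(-26, 0)) = 1/(5² + 0) = 1/(25 + 0) = 1/25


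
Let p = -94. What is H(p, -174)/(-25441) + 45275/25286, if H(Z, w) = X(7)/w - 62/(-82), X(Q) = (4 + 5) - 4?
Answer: 2054276111699/1147327558221 ≈ 1.7905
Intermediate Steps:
X(Q) = 5 (X(Q) = 9 - 4 = 5)
H(Z, w) = 31/41 + 5/w (H(Z, w) = 5/w - 62/(-82) = 5/w - 62*(-1/82) = 5/w + 31/41 = 31/41 + 5/w)
H(p, -174)/(-25441) + 45275/25286 = (31/41 + 5/(-174))/(-25441) + 45275/25286 = (31/41 + 5*(-1/174))*(-1/25441) + 45275*(1/25286) = (31/41 - 5/174)*(-1/25441) + 45275/25286 = (5189/7134)*(-1/25441) + 45275/25286 = -5189/181496094 + 45275/25286 = 2054276111699/1147327558221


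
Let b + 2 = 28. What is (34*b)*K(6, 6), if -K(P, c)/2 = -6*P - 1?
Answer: 65416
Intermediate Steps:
b = 26 (b = -2 + 28 = 26)
K(P, c) = 2 + 12*P (K(P, c) = -2*(-6*P - 1) = -2*(-1 - 6*P) = 2 + 12*P)
(34*b)*K(6, 6) = (34*26)*(2 + 12*6) = 884*(2 + 72) = 884*74 = 65416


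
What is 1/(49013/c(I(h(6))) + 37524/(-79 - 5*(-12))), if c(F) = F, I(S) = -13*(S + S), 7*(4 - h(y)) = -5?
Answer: -16302/38714321 ≈ -0.00042108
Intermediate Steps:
h(y) = 33/7 (h(y) = 4 - ⅐*(-5) = 4 + 5/7 = 33/7)
I(S) = -26*S
1/(49013/c(I(h(6))) + 37524/(-79 - 5*(-12))) = 1/(49013/((-26*33/7)) + 37524/(-79 - 5*(-12))) = 1/(49013/(-858/7) + 37524/(-79 + 60)) = 1/(49013*(-7/858) + 37524/(-19)) = 1/(-343091/858 + 37524*(-1/19)) = 1/(-343091/858 - 37524/19) = 1/(-38714321/16302) = -16302/38714321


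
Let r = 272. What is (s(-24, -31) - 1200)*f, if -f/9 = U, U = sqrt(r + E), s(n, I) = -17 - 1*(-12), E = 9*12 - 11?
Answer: 32535*sqrt(41) ≈ 2.0833e+5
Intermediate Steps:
E = 97 (E = 108 - 11 = 97)
s(n, I) = -5 (s(n, I) = -17 + 12 = -5)
U = 3*sqrt(41) (U = sqrt(272 + 97) = sqrt(369) = 3*sqrt(41) ≈ 19.209)
f = -27*sqrt(41) ≈ -172.88
(s(-24, -31) - 1200)*f = (-5 - 1200)*(-27*sqrt(41)) = -(-32535)*sqrt(41) = 32535*sqrt(41)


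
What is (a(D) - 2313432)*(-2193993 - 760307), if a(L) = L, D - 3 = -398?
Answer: 6835739106100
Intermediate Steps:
D = -395 (D = 3 - 398 = -395)
(a(D) - 2313432)*(-2193993 - 760307) = (-395 - 2313432)*(-2193993 - 760307) = -2313827*(-2954300) = 6835739106100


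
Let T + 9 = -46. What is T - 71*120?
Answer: -8575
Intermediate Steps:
T = -55 (T = -9 - 46 = -55)
T - 71*120 = -55 - 71*120 = -55 - 8520 = -8575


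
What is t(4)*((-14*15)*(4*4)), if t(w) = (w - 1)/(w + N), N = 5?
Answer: -1120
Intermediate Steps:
t(w) = (-1 + w)/(5 + w) (t(w) = (w - 1)/(w + 5) = (-1 + w)/(5 + w))
t(4)*((-14*15)*(4*4)) = ((-1 + 4)/(5 + 4))*((-14*15)*(4*4)) = (3/9)*(-210*16) = ((1/9)*3)*(-3360) = (1/3)*(-3360) = -1120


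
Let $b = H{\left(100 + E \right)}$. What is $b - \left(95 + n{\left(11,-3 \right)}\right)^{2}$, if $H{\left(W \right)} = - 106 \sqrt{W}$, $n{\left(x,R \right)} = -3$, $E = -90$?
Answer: $-8464 - 106 \sqrt{10} \approx -8799.2$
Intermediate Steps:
$b = - 106 \sqrt{10}$ ($b = - 106 \sqrt{100 - 90} = - 106 \sqrt{10} \approx -335.2$)
$b - \left(95 + n{\left(11,-3 \right)}\right)^{2} = - 106 \sqrt{10} - \left(95 - 3\right)^{2} = - 106 \sqrt{10} - 92^{2} = - 106 \sqrt{10} - 8464 = -8464 - 106 \sqrt{10}$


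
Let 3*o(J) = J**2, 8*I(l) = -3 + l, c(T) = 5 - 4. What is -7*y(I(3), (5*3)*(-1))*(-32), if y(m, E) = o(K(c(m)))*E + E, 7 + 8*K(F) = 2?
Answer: -7595/2 ≈ -3797.5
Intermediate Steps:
c(T) = 1
K(F) = -5/8 (K(F) = -7/8 + (1/8)*2 = -7/8 + 1/4 = -5/8)
I(l) = -3/8 + l/8 (I(l) = (-3 + l)/8 = -3/8 + l/8)
o(J) = J**2/3
y(m, E) = 217*E/192 (y(m, E) = ((-5/8)**2/3)*E + E = ((1/3)*(25/64))*E + E = 25*E/192 + E = 217*E/192)
-7*y(I(3), (5*3)*(-1))*(-32) = -1519*(5*3)*(-1)/192*(-32) = -1519*15*(-1)/192*(-32) = -1519*(-15)/192*(-32) = -7*(-1085/64)*(-32) = (7595/64)*(-32) = -7595/2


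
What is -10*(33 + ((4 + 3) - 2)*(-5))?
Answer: -80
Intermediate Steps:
-10*(33 + ((4 + 3) - 2)*(-5)) = -10*(33 + (7 - 2)*(-5)) = -10*(33 + 5*(-5)) = -10*(33 - 25) = -10*8 = -80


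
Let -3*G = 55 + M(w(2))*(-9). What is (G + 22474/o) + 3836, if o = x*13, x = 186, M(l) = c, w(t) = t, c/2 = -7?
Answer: 4576018/1209 ≈ 3785.0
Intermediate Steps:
c = -14 (c = 2*(-7) = -14)
M(l) = -14
o = 2418 (o = 186*13 = 2418)
G = -181/3 (G = -(55 - 14*(-9))/3 = -(55 + 126)/3 = -⅓*181 = -181/3 ≈ -60.333)
(G + 22474/o) + 3836 = (-181/3 + 22474/2418) + 3836 = (-181/3 + 22474*(1/2418)) + 3836 = (-181/3 + 11237/1209) + 3836 = -61706/1209 + 3836 = 4576018/1209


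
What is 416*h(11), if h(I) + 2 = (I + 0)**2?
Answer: 49504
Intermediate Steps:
h(I) = -2 + I**2 (h(I) = -2 + (I + 0)**2 = -2 + I**2)
416*h(11) = 416*(-2 + 11**2) = 416*(-2 + 121) = 416*119 = 49504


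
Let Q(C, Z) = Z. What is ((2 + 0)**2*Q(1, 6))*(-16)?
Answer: -384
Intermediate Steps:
((2 + 0)**2*Q(1, 6))*(-16) = ((2 + 0)**2*6)*(-16) = (2**2*6)*(-16) = (4*6)*(-16) = 24*(-16) = -384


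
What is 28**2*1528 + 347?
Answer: 1198299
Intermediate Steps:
28**2*1528 + 347 = 784*1528 + 347 = 1197952 + 347 = 1198299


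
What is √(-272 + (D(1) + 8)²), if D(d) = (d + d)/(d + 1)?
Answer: I*√191 ≈ 13.82*I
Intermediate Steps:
D(d) = 2*d/(1 + d) (D(d) = (2*d)/(1 + d) = 2*d/(1 + d))
√(-272 + (D(1) + 8)²) = √(-272 + (2*1/(1 + 1) + 8)²) = √(-272 + (2*1/2 + 8)²) = √(-272 + (2*1*(½) + 8)²) = √(-272 + (1 + 8)²) = √(-272 + 9²) = √(-272 + 81) = √(-191) = I*√191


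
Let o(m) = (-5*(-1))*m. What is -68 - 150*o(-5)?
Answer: 3682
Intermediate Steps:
o(m) = 5*m
-68 - 150*o(-5) = -68 - 750*(-5) = -68 - 150*(-25) = -68 + 3750 = 3682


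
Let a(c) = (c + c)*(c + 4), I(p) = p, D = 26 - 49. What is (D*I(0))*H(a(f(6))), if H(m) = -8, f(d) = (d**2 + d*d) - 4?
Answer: 0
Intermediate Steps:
D = -23
f(d) = -4 + 2*d**2 (f(d) = (d**2 + d**2) - 4 = 2*d**2 - 4 = -4 + 2*d**2)
a(c) = 2*c*(4 + c) (a(c) = (2*c)*(4 + c) = 2*c*(4 + c))
(D*I(0))*H(a(f(6))) = -23*0*(-8) = 0*(-8) = 0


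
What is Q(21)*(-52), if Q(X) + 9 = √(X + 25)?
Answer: 468 - 52*√46 ≈ 115.32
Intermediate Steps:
Q(X) = -9 + √(25 + X) (Q(X) = -9 + √(X + 25) = -9 + √(25 + X))
Q(21)*(-52) = (-9 + √(25 + 21))*(-52) = (-9 + √46)*(-52) = 468 - 52*√46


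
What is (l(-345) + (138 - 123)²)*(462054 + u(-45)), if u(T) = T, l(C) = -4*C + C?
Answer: 582131340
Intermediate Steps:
l(C) = -3*C
(l(-345) + (138 - 123)²)*(462054 + u(-45)) = (-3*(-345) + (138 - 123)²)*(462054 - 45) = (1035 + 15²)*462009 = (1035 + 225)*462009 = 1260*462009 = 582131340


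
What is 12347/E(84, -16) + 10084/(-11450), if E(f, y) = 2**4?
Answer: 70605903/91600 ≈ 770.81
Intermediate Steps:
E(f, y) = 16
12347/E(84, -16) + 10084/(-11450) = 12347/16 + 10084/(-11450) = 12347*(1/16) + 10084*(-1/11450) = 12347/16 - 5042/5725 = 70605903/91600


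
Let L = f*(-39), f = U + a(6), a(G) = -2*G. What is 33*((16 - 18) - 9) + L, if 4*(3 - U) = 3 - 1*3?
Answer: -12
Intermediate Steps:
U = 3 (U = 3 - (3 - 1*3)/4 = 3 - (3 - 3)/4 = 3 - ¼*0 = 3 + 0 = 3)
f = -9 (f = 3 - 2*6 = 3 - 12 = -9)
L = 351 (L = -9*(-39) = 351)
33*((16 - 18) - 9) + L = 33*((16 - 18) - 9) + 351 = 33*(-2 - 9) + 351 = 33*(-11) + 351 = -363 + 351 = -12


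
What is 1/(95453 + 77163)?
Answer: 1/172616 ≈ 5.7932e-6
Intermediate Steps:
1/(95453 + 77163) = 1/172616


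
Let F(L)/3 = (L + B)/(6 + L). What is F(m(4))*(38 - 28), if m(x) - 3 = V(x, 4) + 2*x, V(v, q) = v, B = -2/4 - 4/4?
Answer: 135/7 ≈ 19.286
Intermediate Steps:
B = -3/2 (B = -2*¼ - 4*¼ = -½ - 1 = -3/2 ≈ -1.5000)
m(x) = 3 + 3*x (m(x) = 3 + (x + 2*x) = 3 + 3*x)
F(L) = 3*(-3/2 + L)/(6 + L) (F(L) = 3*((L - 3/2)/(6 + L)) = 3*((-3/2 + L)/(6 + L)) = 3*(-3/2 + L)/(6 + L))
F(m(4))*(38 - 28) = (3*(-3 + 2*(3 + 3*4))/(2*(6 + (3 + 3*4))))*(38 - 28) = (3*(-3 + 2*(3 + 12))/(2*(6 + (3 + 12))))*10 = (3*(-3 + 2*15)/(2*(6 + 15)))*10 = ((3/2)*(-3 + 30)/21)*10 = ((3/2)*(1/21)*27)*10 = (27/14)*10 = 135/7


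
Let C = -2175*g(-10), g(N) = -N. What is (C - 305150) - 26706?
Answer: -353606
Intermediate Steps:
C = -21750 (C = -(-2175)*(-10) = -2175*10 = -21750)
(C - 305150) - 26706 = (-21750 - 305150) - 26706 = -326900 - 26706 = -353606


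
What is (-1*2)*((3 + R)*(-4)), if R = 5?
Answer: 64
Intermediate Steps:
(-1*2)*((3 + R)*(-4)) = (-1*2)*((3 + 5)*(-4)) = -16*(-4) = -2*(-32) = 64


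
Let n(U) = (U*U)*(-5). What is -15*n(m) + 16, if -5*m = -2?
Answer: 28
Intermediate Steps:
m = ⅖ (m = -⅕*(-2) = ⅖ ≈ 0.40000)
n(U) = -5*U² (n(U) = U²*(-5) = -5*U²)
-15*n(m) + 16 = -(-75)*(⅖)² + 16 = -(-75)*4/25 + 16 = -15*(-⅘) + 16 = 12 + 16 = 28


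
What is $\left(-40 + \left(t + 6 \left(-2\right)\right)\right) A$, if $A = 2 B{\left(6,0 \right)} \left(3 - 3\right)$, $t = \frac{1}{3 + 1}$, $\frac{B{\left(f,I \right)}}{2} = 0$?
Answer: $0$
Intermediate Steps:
$B{\left(f,I \right)} = 0$ ($B{\left(f,I \right)} = 2 \cdot 0 = 0$)
$t = \frac{1}{4} \approx 0.25$
$A = 0$ ($A = 2 \cdot 0 \left(3 - 3\right) = 0 \left(3 - 3\right) = 0 \cdot 0 = 0$)
$\left(-40 + \left(t + 6 \left(-2\right)\right)\right) A = \left(-40 + \left(\frac{1}{4} + 6 \left(-2\right)\right)\right) 0 = \left(-40 + \left(\frac{1}{4} - 12\right)\right) 0 = \left(-40 - \frac{47}{4}\right) 0 = \left(- \frac{207}{4}\right) 0 = 0$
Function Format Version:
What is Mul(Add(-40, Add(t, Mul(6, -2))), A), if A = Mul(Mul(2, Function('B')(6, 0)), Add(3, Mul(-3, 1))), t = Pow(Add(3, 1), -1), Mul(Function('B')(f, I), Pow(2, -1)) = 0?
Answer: 0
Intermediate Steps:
Function('B')(f, I) = 0 (Function('B')(f, I) = Mul(2, 0) = 0)
t = Rational(1, 4) (t = Pow(4, -1) = Rational(1, 4) ≈ 0.25000)
A = 0 (A = Mul(Mul(2, 0), Add(3, Mul(-3, 1))) = Mul(0, Add(3, -3)) = Mul(0, 0) = 0)
Mul(Add(-40, Add(t, Mul(6, -2))), A) = Mul(Add(-40, Add(Rational(1, 4), Mul(6, -2))), 0) = Mul(Add(-40, Add(Rational(1, 4), -12)), 0) = Mul(Add(-40, Rational(-47, 4)), 0) = Mul(Rational(-207, 4), 0) = 0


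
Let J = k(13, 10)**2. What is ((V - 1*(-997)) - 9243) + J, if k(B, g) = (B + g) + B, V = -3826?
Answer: -10776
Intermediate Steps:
k(B, g) = g + 2*B
J = 1296 (J = (10 + 2*13)**2 = (10 + 26)**2 = 36**2 = 1296)
((V - 1*(-997)) - 9243) + J = ((-3826 - 1*(-997)) - 9243) + 1296 = ((-3826 + 997) - 9243) + 1296 = (-2829 - 9243) + 1296 = -12072 + 1296 = -10776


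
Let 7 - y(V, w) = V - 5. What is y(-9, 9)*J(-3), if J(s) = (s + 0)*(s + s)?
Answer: 378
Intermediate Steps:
J(s) = 2*s² (J(s) = s*(2*s) = 2*s²)
y(V, w) = 12 - V (y(V, w) = 7 - (V - 5) = 7 - (-5 + V) = 7 + (5 - V) = 12 - V)
y(-9, 9)*J(-3) = (12 - 1*(-9))*(2*(-3)²) = (12 + 9)*(2*9) = 21*18 = 378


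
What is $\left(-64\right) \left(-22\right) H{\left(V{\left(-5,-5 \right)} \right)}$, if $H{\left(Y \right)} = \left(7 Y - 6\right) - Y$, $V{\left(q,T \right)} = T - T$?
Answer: $-8448$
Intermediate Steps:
$V{\left(q,T \right)} = 0$
$H{\left(Y \right)} = -6 + 6 Y$ ($H{\left(Y \right)} = \left(-6 + 7 Y\right) - Y = -6 + 6 Y$)
$\left(-64\right) \left(-22\right) H{\left(V{\left(-5,-5 \right)} \right)} = \left(-64\right) \left(-22\right) \left(-6 + 6 \cdot 0\right) = 1408 \left(-6 + 0\right) = 1408 \left(-6\right) = -8448$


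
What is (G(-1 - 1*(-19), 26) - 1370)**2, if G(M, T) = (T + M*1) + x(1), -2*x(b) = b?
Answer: 7038409/4 ≈ 1.7596e+6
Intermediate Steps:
x(b) = -b/2
G(M, T) = -1/2 + M + T (G(M, T) = (T + M*1) - 1/2*1 = (T + M) - 1/2 = (M + T) - 1/2 = -1/2 + M + T)
(G(-1 - 1*(-19), 26) - 1370)**2 = ((-1/2 + (-1 - 1*(-19)) + 26) - 1370)**2 = ((-1/2 + (-1 + 19) + 26) - 1370)**2 = ((-1/2 + 18 + 26) - 1370)**2 = (87/2 - 1370)**2 = (-2653/2)**2 = 7038409/4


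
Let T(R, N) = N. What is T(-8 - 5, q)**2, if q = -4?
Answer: 16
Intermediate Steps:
T(-8 - 5, q)**2 = (-4)**2 = 16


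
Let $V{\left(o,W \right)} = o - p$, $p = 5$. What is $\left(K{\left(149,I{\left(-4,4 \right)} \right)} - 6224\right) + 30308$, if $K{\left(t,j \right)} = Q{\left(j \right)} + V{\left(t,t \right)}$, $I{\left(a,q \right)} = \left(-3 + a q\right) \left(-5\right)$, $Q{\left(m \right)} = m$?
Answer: $24323$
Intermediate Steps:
$I{\left(a,q \right)} = 15 - 5 a q$
$V{\left(o,W \right)} = -5 + o$ ($V{\left(o,W \right)} = o - 5 = -5 + o$)
$K{\left(t,j \right)} = -5 + j + t$ ($K{\left(t,j \right)} = j + \left(-5 + t\right) = -5 + j + t$)
$\left(K{\left(149,I{\left(-4,4 \right)} \right)} - 6224\right) + 30308 = \left(\left(-5 - \left(-15 - 80\right) + 149\right) - 6224\right) + 30308 = \left(\left(-5 + \left(15 + 80\right) + 149\right) - 6224\right) + 30308 = \left(\left(-5 + 95 + 149\right) - 6224\right) + 30308 = \left(239 - 6224\right) + 30308 = -5985 + 30308 = 24323$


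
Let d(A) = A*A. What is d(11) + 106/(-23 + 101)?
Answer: 4772/39 ≈ 122.36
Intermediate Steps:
d(A) = A²
d(11) + 106/(-23 + 101) = 11² + 106/(-23 + 101) = 121 + 106/78 = 121 + 106*(1/78) = 121 + 53/39 = 4772/39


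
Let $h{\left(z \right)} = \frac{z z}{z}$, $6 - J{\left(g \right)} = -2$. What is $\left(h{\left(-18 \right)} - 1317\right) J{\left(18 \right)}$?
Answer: $-10680$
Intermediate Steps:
$J{\left(g \right)} = 8$ ($J{\left(g \right)} = 6 - -2 = 6 + 2 = 8$)
$h{\left(z \right)} = z$ ($h{\left(z \right)} = \frac{z^{2}}{z} = z$)
$\left(h{\left(-18 \right)} - 1317\right) J{\left(18 \right)} = \left(-18 - 1317\right) 8 = \left(-1335\right) 8 = -10680$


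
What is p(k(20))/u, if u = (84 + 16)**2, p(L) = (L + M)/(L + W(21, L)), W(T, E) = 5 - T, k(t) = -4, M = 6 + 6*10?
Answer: -31/100000 ≈ -0.00031000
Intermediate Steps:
M = 66 (M = 6 + 60 = 66)
p(L) = (66 + L)/(-16 + L) (p(L) = (L + 66)/(L + (5 - 1*21)) = (66 + L)/(L + (5 - 21)) = (66 + L)/(L - 16) = (66 + L)/(-16 + L))
u = 10000 (u = 100**2 = 10000)
p(k(20))/u = ((66 - 4)/(-16 - 4))/10000 = (62/(-20))*(1/10000) = -1/20*62*(1/10000) = -31/10*1/10000 = -31/100000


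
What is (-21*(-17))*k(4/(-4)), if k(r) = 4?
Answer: 1428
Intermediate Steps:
(-21*(-17))*k(4/(-4)) = -21*(-17)*4 = 357*4 = 1428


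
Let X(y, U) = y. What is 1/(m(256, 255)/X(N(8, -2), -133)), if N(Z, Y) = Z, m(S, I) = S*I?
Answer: 1/8160 ≈ 0.00012255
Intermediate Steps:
m(S, I) = I*S
1/(m(256, 255)/X(N(8, -2), -133)) = 1/((255*256)/8) = 1/(65280*(1/8)) = 1/8160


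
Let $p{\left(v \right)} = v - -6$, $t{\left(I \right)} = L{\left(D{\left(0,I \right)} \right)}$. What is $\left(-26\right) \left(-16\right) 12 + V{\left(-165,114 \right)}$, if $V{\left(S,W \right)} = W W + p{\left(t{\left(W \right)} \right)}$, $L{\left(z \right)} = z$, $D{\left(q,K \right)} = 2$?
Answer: $17996$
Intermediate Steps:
$t{\left(I \right)} = 2$
$p{\left(v \right)} = 6 + v$ ($p{\left(v \right)} = v + 6 = 6 + v$)
$V{\left(S,W \right)} = 8 + W^{2}$ ($V{\left(S,W \right)} = W W + \left(6 + 2\right) = W^{2} + 8 = 8 + W^{2}$)
$\left(-26\right) \left(-16\right) 12 + V{\left(-165,114 \right)} = \left(-26\right) \left(-16\right) 12 + \left(8 + 114^{2}\right) = 416 \cdot 12 + \left(8 + 12996\right) = 4992 + 13004 = 17996$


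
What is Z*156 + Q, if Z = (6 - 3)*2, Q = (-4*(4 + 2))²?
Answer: 1512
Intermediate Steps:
Q = 576 (Q = (-4*6)² = (-24)² = 576)
Z = 6 (Z = 3*2 = 6)
Z*156 + Q = 6*156 + 576 = 936 + 576 = 1512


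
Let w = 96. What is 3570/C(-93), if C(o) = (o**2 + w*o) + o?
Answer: -595/62 ≈ -9.5968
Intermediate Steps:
C(o) = o**2 + 97*o (C(o) = (o**2 + 96*o) + o = o**2 + 97*o)
3570/C(-93) = 3570/((-93*(97 - 93))) = 3570/((-93*4)) = 3570/(-372) = 3570*(-1/372) = -595/62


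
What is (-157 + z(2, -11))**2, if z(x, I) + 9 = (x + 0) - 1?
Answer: 27225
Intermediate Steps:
z(x, I) = -10 + x (z(x, I) = -9 + ((x + 0) - 1) = -9 + (x - 1) = -9 + (-1 + x) = -10 + x)
(-157 + z(2, -11))**2 = (-157 + (-10 + 2))**2 = (-157 - 8)**2 = (-165)**2 = 27225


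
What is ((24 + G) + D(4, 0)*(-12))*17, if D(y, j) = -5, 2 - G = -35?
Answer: 2057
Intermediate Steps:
G = 37 (G = 2 - 1*(-35) = 2 + 35 = 37)
((24 + G) + D(4, 0)*(-12))*17 = ((24 + 37) - 5*(-12))*17 = (61 + 60)*17 = 121*17 = 2057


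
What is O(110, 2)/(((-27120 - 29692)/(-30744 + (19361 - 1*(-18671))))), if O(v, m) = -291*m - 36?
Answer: 1125996/14203 ≈ 79.279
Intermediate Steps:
O(v, m) = -36 - 291*m
O(110, 2)/(((-27120 - 29692)/(-30744 + (19361 - 1*(-18671))))) = (-36 - 291*2)/(((-27120 - 29692)/(-30744 + (19361 - 1*(-18671))))) = (-36 - 582)/((-56812/(-30744 + (19361 + 18671)))) = -618/((-56812/(-30744 + 38032))) = -618/((-56812/7288)) = -618/((-56812*1/7288)) = -618/(-14203/1822) = -618*(-1822/14203) = 1125996/14203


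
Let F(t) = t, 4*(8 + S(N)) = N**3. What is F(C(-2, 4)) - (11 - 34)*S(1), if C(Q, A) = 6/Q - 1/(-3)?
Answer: -2171/12 ≈ -180.92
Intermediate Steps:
S(N) = -8 + N**3/4
C(Q, A) = 1/3 + 6/Q (C(Q, A) = 6/Q - 1*(-1/3) = 6/Q + 1/3 = 1/3 + 6/Q)
F(C(-2, 4)) - (11 - 34)*S(1) = (1/3)*(18 - 2)/(-2) - (11 - 34)*(-8 + (1/4)*1**3) = (1/3)*(-1/2)*16 - (-23)*(-8 + (1/4)*1) = -8/3 - (-23)*(-8 + 1/4) = -8/3 - (-23)*(-31)/4 = -8/3 - 1*713/4 = -8/3 - 713/4 = -2171/12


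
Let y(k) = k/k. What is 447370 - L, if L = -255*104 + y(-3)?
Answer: 473889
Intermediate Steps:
y(k) = 1
L = -26519 (L = -255*104 + 1 = -26520 + 1 = -26519)
447370 - L = 447370 - 1*(-26519) = 447370 + 26519 = 473889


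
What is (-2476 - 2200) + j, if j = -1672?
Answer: -6348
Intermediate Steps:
(-2476 - 2200) + j = (-2476 - 2200) - 1672 = -4676 - 1672 = -6348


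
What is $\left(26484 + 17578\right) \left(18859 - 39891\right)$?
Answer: $-926711984$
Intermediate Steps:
$\left(26484 + 17578\right) \left(18859 - 39891\right) = 44062 \left(-21032\right) = -926711984$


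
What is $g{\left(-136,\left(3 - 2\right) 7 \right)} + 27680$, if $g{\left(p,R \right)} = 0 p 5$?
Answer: $27680$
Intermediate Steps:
$g{\left(p,R \right)} = 0$ ($g{\left(p,R \right)} = 0 \cdot 5 = 0$)
$g{\left(-136,\left(3 - 2\right) 7 \right)} + 27680 = 0 + 27680 = 27680$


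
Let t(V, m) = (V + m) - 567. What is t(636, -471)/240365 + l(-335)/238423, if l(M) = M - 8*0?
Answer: -176368321/57308544395 ≈ -0.0030775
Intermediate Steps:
t(V, m) = -567 + V + m
l(M) = M (l(M) = M + 0 = M)
t(636, -471)/240365 + l(-335)/238423 = (-567 + 636 - 471)/240365 - 335/238423 = -402*1/240365 - 335*1/238423 = -402/240365 - 335/238423 = -176368321/57308544395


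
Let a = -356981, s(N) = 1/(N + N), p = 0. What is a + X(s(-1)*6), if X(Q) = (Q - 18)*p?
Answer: -356981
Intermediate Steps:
s(N) = 1/(2*N)
X(Q) = 0 (X(Q) = (Q - 18)*0 = (-18 + Q)*0 = 0)
a + X(s(-1)*6) = -356981 + 0 = -356981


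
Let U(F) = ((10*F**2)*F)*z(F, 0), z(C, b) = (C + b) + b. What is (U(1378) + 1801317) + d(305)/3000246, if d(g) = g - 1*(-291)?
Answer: 54090844469384973169/1500123 ≈ 3.6058e+13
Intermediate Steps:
z(C, b) = C + 2*b
d(g) = 291 + g (d(g) = g + 291 = 291 + g)
U(F) = 10*F**4 (U(F) = ((10*F**2)*F)*(F + 2*0) = (10*F**3)*(F + 0) = (10*F**3)*F = 10*F**4)
(U(1378) + 1801317) + d(305)/3000246 = (10*1378**4 + 1801317) + (291 + 305)/3000246 = (10*3605760445456 + 1801317) + 596*(1/3000246) = (36057604454560 + 1801317) + 298/1500123 = 36057606255877 + 298/1500123 = 54090844469384973169/1500123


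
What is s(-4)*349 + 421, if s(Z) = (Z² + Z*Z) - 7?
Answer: 9146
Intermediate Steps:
s(Z) = -7 + 2*Z² (s(Z) = (Z² + Z²) - 7 = 2*Z² - 7 = -7 + 2*Z²)
s(-4)*349 + 421 = (-7 + 2*(-4)²)*349 + 421 = (-7 + 2*16)*349 + 421 = (-7 + 32)*349 + 421 = 25*349 + 421 = 8725 + 421 = 9146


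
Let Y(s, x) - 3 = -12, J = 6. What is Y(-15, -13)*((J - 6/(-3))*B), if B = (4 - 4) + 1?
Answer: -72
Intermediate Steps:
Y(s, x) = -9 (Y(s, x) = 3 - 12 = -9)
B = 1 (B = 0 + 1 = 1)
Y(-15, -13)*((J - 6/(-3))*B) = -9*(6 - 6/(-3)) = -9*(6 - 6*(-1/3)) = -9*(6 + 2) = -72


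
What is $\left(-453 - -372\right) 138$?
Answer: $-11178$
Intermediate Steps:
$\left(-453 - -372\right) 138 = \left(-453 + 372\right) 138 = \left(-81\right) 138 = -11178$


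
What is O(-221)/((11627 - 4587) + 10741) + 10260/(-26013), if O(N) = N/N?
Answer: -60802349/154179051 ≈ -0.39436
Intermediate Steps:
O(N) = 1
O(-221)/((11627 - 4587) + 10741) + 10260/(-26013) = 1/((11627 - 4587) + 10741) + 10260/(-26013) = 1/(7040 + 10741) + 10260*(-1/26013) = 1/17781 - 3420/8671 = -60802349/154179051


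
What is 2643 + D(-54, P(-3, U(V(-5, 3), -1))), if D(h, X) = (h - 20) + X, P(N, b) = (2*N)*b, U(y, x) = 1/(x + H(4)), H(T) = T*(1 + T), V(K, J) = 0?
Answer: 48805/19 ≈ 2568.7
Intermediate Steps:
U(y, x) = 1/(20 + x) (U(y, x) = 1/(x + 4*(1 + 4)) = 1/(x + 4*5) = 1/(x + 20) = 1/(20 + x))
P(N, b) = 2*N*b
D(h, X) = -20 + X + h (D(h, X) = (-20 + h) + X = -20 + X + h)
2643 + D(-54, P(-3, U(V(-5, 3), -1))) = 2643 + (-20 + 2*(-3)/(20 - 1) - 54) = 2643 + (-20 + 2*(-3)/19 - 54) = 2643 + (-20 + 2*(-3)*(1/19) - 54) = 2643 + (-20 - 6/19 - 54) = 2643 - 1412/19 = 48805/19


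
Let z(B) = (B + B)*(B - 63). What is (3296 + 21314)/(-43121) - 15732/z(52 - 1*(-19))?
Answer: -1650319/114452 ≈ -14.419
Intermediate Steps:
z(B) = 2*B*(-63 + B) (z(B) = (2*B)*(-63 + B) = 2*B*(-63 + B))
(3296 + 21314)/(-43121) - 15732/z(52 - 1*(-19)) = (3296 + 21314)/(-43121) - 15732*1/(2*(-63 + (52 - 1*(-19)))*(52 - 1*(-19))) = 24610*(-1/43121) - 15732*1/(2*(-63 + (52 + 19))*(52 + 19)) = -230/403 - 15732*1/(142*(-63 + 71)) = -230/403 - 15732/(2*71*8) = -230/403 - 15732/1136 = -230/403 - 15732*1/1136 = -230/403 - 3933/284 = -1650319/114452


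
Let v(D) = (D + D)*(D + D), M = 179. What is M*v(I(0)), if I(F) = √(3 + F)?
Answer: 2148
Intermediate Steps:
v(D) = 4*D² (v(D) = (2*D)*(2*D) = 4*D²)
M*v(I(0)) = 179*(4*(√(3 + 0))²) = 179*(4*(√3)²) = 179*(4*3) = 179*12 = 2148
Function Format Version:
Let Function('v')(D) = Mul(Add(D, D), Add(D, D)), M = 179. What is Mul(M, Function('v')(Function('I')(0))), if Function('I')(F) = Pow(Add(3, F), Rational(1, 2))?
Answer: 2148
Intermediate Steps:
Function('v')(D) = Mul(4, Pow(D, 2)) (Function('v')(D) = Mul(Mul(2, D), Mul(2, D)) = Mul(4, Pow(D, 2)))
Mul(M, Function('v')(Function('I')(0))) = Mul(179, Mul(4, Pow(Pow(Add(3, 0), Rational(1, 2)), 2))) = Mul(179, Mul(4, Pow(Pow(3, Rational(1, 2)), 2))) = Mul(179, Mul(4, 3)) = Mul(179, 12) = 2148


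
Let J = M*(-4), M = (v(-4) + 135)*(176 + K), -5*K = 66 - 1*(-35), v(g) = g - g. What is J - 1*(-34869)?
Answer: -49263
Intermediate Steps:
v(g) = 0
K = -101/5 (K = -(66 - 1*(-35))/5 = -(66 + 35)/5 = -1/5*101 = -101/5 ≈ -20.200)
M = 21033 (M = (0 + 135)*(176 - 101/5) = 135*(779/5) = 21033)
J = -84132 (J = 21033*(-4) = -84132)
J - 1*(-34869) = -84132 - 1*(-34869) = -84132 + 34869 = -49263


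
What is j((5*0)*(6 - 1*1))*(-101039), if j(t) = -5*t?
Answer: 0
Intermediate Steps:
j((5*0)*(6 - 1*1))*(-101039) = -5*5*0*(6 - 1*1)*(-101039) = -0*(6 - 1)*(-101039) = -0*5*(-101039) = -5*0*(-101039) = 0*(-101039) = 0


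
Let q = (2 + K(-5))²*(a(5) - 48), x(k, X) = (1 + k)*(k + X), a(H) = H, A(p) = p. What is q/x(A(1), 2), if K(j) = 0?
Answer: -86/3 ≈ -28.667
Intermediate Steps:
x(k, X) = (1 + k)*(X + k)
q = -172 (q = (2 + 0)²*(5 - 48) = 2²*(-43) = 4*(-43) = -172)
q/x(A(1), 2) = -172/(2 + 1 + 1² + 2*1) = -172/(2 + 1 + 1 + 2) = -172/6 = (⅙)*(-172) = -86/3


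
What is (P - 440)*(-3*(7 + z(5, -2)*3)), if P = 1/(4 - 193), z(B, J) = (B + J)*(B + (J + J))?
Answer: 1330576/63 ≈ 21120.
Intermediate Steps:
z(B, J) = (B + J)*(B + 2*J)
P = -1/189 (P = 1/(-189) = -1/189 ≈ -0.0052910)
(P - 440)*(-3*(7 + z(5, -2)*3)) = (-1/189 - 440)*(-3*(7 + (5**2 + 2*(-2)**2 + 3*5*(-2))*3)) = -(-83161)*(7 + (25 + 2*4 - 30)*3)/63 = -(-83161)*(7 + (25 + 8 - 30)*3)/63 = -(-83161)*(7 + 3*3)/63 = -(-83161)*(7 + 9)/63 = -(-83161)*16/63 = -83161/189*(-48) = 1330576/63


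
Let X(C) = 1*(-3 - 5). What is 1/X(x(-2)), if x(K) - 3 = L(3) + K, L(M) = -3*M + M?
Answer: -⅛ ≈ -0.12500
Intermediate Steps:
L(M) = -2*M
x(K) = -3 + K (x(K) = 3 + (-2*3 + K) = 3 + (-6 + K) = -3 + K)
X(C) = -8 (X(C) = 1*(-8) = -8)
1/X(x(-2)) = 1/(-8) = -⅛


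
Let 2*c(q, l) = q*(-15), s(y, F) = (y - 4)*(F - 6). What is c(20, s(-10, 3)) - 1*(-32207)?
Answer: 32057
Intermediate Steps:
s(y, F) = (-6 + F)*(-4 + y) (s(y, F) = (-4 + y)*(-6 + F) = (-6 + F)*(-4 + y))
c(q, l) = -15*q/2 (c(q, l) = (q*(-15))/2 = (-15*q)/2 = -15*q/2)
c(20, s(-10, 3)) - 1*(-32207) = -15/2*20 - 1*(-32207) = -150 + 32207 = 32057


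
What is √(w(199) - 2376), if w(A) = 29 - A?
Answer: I*√2546 ≈ 50.458*I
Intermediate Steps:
√(w(199) - 2376) = √((29 - 1*199) - 2376) = √((29 - 199) - 2376) = √(-170 - 2376) = √(-2546) = I*√2546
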